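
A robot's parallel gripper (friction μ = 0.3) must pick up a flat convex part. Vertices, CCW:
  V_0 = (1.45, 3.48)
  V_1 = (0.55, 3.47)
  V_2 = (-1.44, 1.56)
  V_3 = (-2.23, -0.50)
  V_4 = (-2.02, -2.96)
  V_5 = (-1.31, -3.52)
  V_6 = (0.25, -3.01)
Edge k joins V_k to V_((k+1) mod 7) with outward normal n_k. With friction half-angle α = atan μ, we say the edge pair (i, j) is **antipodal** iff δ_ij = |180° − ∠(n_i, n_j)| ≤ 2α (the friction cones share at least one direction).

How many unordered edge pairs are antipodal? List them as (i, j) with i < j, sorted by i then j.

α = atan 0.3 = 16.70°;  2α = 33.40°
n_0 = (-0.0111, +0.9999)
n_1 = (-0.6925, +0.7215)
n_2 = (-0.9337, +0.3581)
n_3 = (-0.9964, -0.0851)
n_4 = (-0.6193, -0.7852)
n_5 = (+0.3107, -0.9505)
n_6 = (+0.9833, -0.1818)
  (0,1): δ = 136.81°  ·
  (0,2): δ = 111.62°  ·
  (0,3): δ = 85.76°  ·
  (0,4): δ = 38.90°  ·
  (0,5): δ = 17.47°  ✓
  (0,6): δ = 78.89°  ·
  (1,2): δ = 154.81°  ·
  (1,3): δ = 128.95°  ·
  (1,4): δ = 82.09°  ·
  (1,5): δ = 25.72°  ✓
  (1,6): δ = 35.70°  ·
  (2,3): δ = 154.14°  ·
  (2,4): δ = 107.28°  ·
  (2,5): δ = 50.91°  ·
  (2,6): δ = 10.51°  ✓
  (3,4): δ = 133.14°  ·
  (3,5): δ = 76.78°  ·
  (3,6): δ = 15.35°  ✓
  (4,5): δ = 123.63°  ·
  (4,6): δ = 62.21°  ·
  (5,6): δ = 118.58°  ·
antipodal pairs: 4

count = 4; pairs: (0,5), (1,5), (2,6), (3,6)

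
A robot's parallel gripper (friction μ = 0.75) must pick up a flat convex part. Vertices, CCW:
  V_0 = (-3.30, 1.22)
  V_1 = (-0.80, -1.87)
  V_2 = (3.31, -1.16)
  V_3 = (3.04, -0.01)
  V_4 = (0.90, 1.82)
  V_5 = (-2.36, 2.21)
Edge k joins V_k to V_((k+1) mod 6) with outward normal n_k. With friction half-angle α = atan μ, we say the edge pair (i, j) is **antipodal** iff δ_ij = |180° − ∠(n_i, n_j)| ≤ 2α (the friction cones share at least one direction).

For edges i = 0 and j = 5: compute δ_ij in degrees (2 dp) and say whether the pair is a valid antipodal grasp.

α = atan 0.75 = 36.87°;  2α = 73.74°
edge 0: e_0 = (+2.50, -3.09);  n_0 = (-0.7774, -0.6290)
edge 5: e_5 = (-0.94, -0.99);  n_5 = (-0.7252, +0.6886)
∠(n_0, n_5) = 82.49°
δ = |180° − 82.49°| = 97.51°
97.51° > 2α = 73.74°  →  invalid

δ = 97.51°, invalid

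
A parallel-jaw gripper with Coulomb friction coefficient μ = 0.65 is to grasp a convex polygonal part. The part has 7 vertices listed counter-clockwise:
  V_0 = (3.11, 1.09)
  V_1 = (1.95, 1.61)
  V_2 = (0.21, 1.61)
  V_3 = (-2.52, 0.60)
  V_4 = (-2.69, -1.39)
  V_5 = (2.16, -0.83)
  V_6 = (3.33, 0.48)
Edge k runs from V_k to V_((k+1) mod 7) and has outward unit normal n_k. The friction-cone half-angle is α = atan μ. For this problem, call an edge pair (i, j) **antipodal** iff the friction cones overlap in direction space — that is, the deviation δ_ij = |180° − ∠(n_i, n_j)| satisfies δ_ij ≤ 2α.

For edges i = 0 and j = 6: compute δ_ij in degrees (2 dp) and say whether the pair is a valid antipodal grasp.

δ = 133.98°, invalid

α = atan 0.65 = 33.02°;  2α = 66.05°
edge 0: e_0 = (-1.16, +0.52);  n_0 = (+0.4091, +0.9125)
edge 6: e_6 = (-0.22, +0.61);  n_6 = (+0.9407, +0.3393)
∠(n_0, n_6) = 46.02°
δ = |180° − 46.02°| = 133.98°
133.98° > 2α = 66.05°  →  invalid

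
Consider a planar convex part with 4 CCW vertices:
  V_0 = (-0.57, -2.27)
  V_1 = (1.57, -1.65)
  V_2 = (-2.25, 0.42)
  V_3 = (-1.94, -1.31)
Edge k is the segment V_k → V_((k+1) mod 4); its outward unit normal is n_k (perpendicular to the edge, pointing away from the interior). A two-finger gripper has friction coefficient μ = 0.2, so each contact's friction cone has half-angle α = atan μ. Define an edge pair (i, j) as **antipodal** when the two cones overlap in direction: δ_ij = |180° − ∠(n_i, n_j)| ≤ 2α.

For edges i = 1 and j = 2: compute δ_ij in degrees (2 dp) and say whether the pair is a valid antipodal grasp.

α = atan 0.2 = 11.31°;  2α = 22.62°
edge 1: e_1 = (-3.82, +2.07);  n_1 = (+0.4764, +0.8792)
edge 2: e_2 = (+0.31, -1.73);  n_2 = (-0.9843, -0.1764)
∠(n_1, n_2) = 128.61°
δ = |180° − 128.61°| = 51.39°
51.39° > 2α = 22.62°  →  invalid

δ = 51.39°, invalid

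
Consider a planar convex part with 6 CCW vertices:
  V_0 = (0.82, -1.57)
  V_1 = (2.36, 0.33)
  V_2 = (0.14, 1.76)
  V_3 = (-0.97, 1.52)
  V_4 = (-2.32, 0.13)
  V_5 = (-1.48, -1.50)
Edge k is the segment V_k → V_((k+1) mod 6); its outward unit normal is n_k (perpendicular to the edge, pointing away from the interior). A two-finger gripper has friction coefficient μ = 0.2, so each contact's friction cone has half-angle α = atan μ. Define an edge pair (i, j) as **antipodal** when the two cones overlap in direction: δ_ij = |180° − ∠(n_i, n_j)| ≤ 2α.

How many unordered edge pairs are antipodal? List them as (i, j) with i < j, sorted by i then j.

α = atan 0.2 = 11.31°;  2α = 22.62°
n_0 = (+0.7769, -0.6297)
n_1 = (+0.5415, +0.8407)
n_2 = (-0.2113, +0.9774)
n_3 = (-0.7174, +0.6967)
n_4 = (-0.8889, -0.4581)
n_5 = (-0.0304, -0.9995)
  (0,1): δ = 83.76°  ·
  (0,2): δ = 38.77°  ·
  (0,3): δ = 5.14°  ✓
  (0,4): δ = 66.29°  ·
  (0,5): δ = 127.28°  ·
  (1,2): δ = 135.01°  ·
  (1,3): δ = 101.38°  ·
  (1,4): δ = 29.95°  ·
  (1,5): δ = 31.04°  ·
  (2,3): δ = 146.36°  ·
  (2,4): δ = 74.94°  ·
  (2,5): δ = 13.94°  ✓
  (3,4): δ = 108.57°  ·
  (3,5): δ = 47.58°  ·
  (4,5): δ = 119.01°  ·
antipodal pairs: 2

count = 2; pairs: (0,3), (2,5)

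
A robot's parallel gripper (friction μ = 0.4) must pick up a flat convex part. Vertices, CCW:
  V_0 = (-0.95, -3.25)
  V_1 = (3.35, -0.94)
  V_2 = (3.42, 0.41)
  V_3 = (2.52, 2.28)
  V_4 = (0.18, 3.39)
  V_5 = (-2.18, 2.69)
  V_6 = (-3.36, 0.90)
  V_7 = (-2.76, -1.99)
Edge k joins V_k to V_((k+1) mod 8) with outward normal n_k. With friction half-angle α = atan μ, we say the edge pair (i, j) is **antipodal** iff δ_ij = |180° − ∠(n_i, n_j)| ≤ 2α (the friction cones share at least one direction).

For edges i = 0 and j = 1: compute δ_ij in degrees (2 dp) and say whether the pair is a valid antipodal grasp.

δ = 121.21°, invalid

α = atan 0.4 = 21.80°;  2α = 43.60°
edge 0: e_0 = (+4.30, +2.31);  n_0 = (+0.4732, -0.8809)
edge 1: e_1 = (+0.07, +1.35);  n_1 = (+0.9987, -0.0518)
∠(n_0, n_1) = 58.79°
δ = |180° − 58.79°| = 121.21°
121.21° > 2α = 43.60°  →  invalid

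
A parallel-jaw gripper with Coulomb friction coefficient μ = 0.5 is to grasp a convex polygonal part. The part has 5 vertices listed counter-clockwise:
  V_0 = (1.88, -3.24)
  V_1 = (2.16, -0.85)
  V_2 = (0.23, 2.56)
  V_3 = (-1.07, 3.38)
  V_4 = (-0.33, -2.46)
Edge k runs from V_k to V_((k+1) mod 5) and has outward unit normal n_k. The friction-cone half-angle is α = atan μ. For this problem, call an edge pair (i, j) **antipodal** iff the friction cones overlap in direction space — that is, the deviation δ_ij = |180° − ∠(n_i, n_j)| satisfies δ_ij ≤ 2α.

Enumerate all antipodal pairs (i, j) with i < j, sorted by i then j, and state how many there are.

α = atan 0.5 = 26.57°;  2α = 53.13°
n_0 = (+0.9932, -0.1164)
n_1 = (+0.8703, +0.4926)
n_2 = (+0.5335, +0.8458)
n_3 = (-0.9921, -0.1257)
n_4 = (-0.3328, -0.9430)
  (0,1): δ = 143.81°  ·
  (0,2): δ = 115.56°  ·
  (0,3): δ = 13.90°  ✓
  (0,4): δ = 77.24°  ·
  (1,2): δ = 151.75°  ·
  (1,3): δ = 22.29°  ✓
  (1,4): δ = 41.05°  ✓
  (2,3): δ = 50.54°  ✓
  (2,4): δ = 12.80°  ✓
  (3,4): δ = 116.66°  ·
antipodal pairs: 5

count = 5; pairs: (0,3), (1,3), (1,4), (2,3), (2,4)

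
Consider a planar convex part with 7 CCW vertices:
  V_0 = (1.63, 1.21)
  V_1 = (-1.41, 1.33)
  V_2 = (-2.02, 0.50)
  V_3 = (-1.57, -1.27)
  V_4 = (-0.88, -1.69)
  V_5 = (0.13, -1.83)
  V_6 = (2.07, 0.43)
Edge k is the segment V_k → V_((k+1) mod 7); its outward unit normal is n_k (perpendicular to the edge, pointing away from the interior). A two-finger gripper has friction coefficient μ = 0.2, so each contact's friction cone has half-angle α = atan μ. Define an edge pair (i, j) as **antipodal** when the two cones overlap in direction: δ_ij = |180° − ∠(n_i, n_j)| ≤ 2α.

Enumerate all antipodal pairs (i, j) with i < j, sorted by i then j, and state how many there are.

count = 3; pairs: (0,4), (1,5), (2,6)

α = atan 0.2 = 11.31°;  2α = 22.62°
n_0 = (+0.0394, +0.9992)
n_1 = (-0.8058, +0.5922)
n_2 = (-0.9692, -0.2464)
n_3 = (-0.5199, -0.8542)
n_4 = (-0.1373, -0.9905)
n_5 = (+0.7588, -0.6513)
n_6 = (+0.8710, +0.4913)
  (0,1): δ = 124.05°  ·
  (0,2): δ = 73.47°  ·
  (0,3): δ = 29.07°  ·
  (0,4): δ = 5.63°  ✓
  (0,5): δ = 51.62°  ·
  (0,6): δ = 121.69°  ·
  (1,2): δ = 129.42°  ·
  (1,3): δ = 85.02°  ·
  (1,4): δ = 61.58°  ·
  (1,5): δ = 4.33°  ✓
  (1,6): δ = 65.74°  ·
  (2,3): δ = 135.59°  ·
  (2,4): δ = 112.16°  ·
  (2,5): δ = 54.91°  ·
  (2,6): δ = 15.16°  ✓
  (3,4): δ = 156.56°  ·
  (3,5): δ = 99.31°  ·
  (3,6): δ = 29.24°  ·
  (4,5): δ = 122.75°  ·
  (4,6): δ = 52.68°  ·
  (5,6): δ = 109.93°  ·
antipodal pairs: 3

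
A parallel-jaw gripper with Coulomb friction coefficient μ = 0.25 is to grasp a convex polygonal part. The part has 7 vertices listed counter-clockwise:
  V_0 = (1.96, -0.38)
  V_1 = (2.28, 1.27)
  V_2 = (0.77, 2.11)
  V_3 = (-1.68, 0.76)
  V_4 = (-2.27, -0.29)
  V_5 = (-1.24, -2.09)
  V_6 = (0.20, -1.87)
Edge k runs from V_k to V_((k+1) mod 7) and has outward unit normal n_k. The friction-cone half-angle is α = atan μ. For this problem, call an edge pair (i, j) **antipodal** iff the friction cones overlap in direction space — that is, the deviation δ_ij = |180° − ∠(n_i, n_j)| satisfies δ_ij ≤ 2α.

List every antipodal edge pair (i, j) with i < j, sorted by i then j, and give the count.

count = 4; pairs: (0,3), (2,5), (2,6), (3,6)

α = atan 0.25 = 14.04°;  2α = 28.07°
n_0 = (+0.9817, -0.1904)
n_1 = (+0.4861, +0.8739)
n_2 = (-0.4826, +0.8758)
n_3 = (-0.8718, +0.4899)
n_4 = (-0.8679, -0.4967)
n_5 = (+0.1510, -0.9885)
n_6 = (+0.6461, -0.7632)
  (0,1): δ = 108.11°  ·
  (0,2): δ = 50.17°  ·
  (0,3): δ = 18.36°  ✓
  (0,4): δ = 40.75°  ·
  (0,5): δ = 109.66°  ·
  (0,6): δ = 141.23°  ·
  (1,2): δ = 122.06°  ·
  (1,3): δ = 90.25°  ·
  (1,4): δ = 31.13°  ·
  (1,5): δ = 37.77°  ·
  (1,6): δ = 69.34°  ·
  (2,3): δ = 148.19°  ·
  (2,4): δ = 89.08°  ·
  (2,5): δ = 20.17°  ✓
  (2,6): δ = 11.40°  ✓
  (3,4): δ = 120.89°  ·
  (3,5): δ = 51.98°  ·
  (3,6): δ = 20.42°  ✓
  (4,5): δ = 111.09°  ·
  (4,6): δ = 79.53°  ·
  (5,6): δ = 148.44°  ·
antipodal pairs: 4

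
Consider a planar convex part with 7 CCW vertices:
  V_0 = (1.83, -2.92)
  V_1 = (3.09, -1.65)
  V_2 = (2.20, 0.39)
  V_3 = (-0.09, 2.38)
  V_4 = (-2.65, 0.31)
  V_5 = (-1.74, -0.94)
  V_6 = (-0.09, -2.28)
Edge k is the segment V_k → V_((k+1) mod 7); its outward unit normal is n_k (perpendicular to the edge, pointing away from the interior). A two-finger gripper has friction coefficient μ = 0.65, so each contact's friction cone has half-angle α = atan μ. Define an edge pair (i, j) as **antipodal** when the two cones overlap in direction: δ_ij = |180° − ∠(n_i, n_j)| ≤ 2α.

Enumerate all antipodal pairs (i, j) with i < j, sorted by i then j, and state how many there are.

count = 8; pairs: (0,3), (1,4), (1,5), (1,6), (2,4), (2,5), (2,6), (3,6)

α = atan 0.65 = 33.02°;  2α = 66.05°
n_0 = (+0.7099, -0.7043)
n_1 = (+0.9166, +0.3999)
n_2 = (+0.6559, +0.7548)
n_3 = (-0.6288, +0.7776)
n_4 = (-0.8085, -0.5886)
n_5 = (-0.6304, -0.7763)
n_6 = (-0.3162, -0.9487)
  (0,1): δ = 111.66°  ·
  (0,2): δ = 86.22°  ·
  (0,3): δ = 6.27°  ✓
  (0,4): δ = 80.83°  ·
  (0,5): δ = 95.69°  ·
  (0,6): δ = 116.34°  ·
  (1,2): δ = 154.56°  ·
  (1,3): δ = 74.61°  ·
  (1,4): δ = 12.48°  ✓
  (1,5): δ = 27.35°  ✓
  (1,6): δ = 47.99°  ✓
  (2,3): δ = 100.05°  ·
  (2,4): δ = 12.95°  ✓
  (2,5): δ = 1.91°  ✓
  (2,6): δ = 22.56°  ✓
  (3,4): δ = 92.90°  ·
  (3,5): δ = 78.04°  ·
  (3,6): δ = 57.39°  ✓
  (4,5): δ = 165.14°  ·
  (4,6): δ = 144.49°  ·
  (5,6): δ = 159.35°  ·
antipodal pairs: 8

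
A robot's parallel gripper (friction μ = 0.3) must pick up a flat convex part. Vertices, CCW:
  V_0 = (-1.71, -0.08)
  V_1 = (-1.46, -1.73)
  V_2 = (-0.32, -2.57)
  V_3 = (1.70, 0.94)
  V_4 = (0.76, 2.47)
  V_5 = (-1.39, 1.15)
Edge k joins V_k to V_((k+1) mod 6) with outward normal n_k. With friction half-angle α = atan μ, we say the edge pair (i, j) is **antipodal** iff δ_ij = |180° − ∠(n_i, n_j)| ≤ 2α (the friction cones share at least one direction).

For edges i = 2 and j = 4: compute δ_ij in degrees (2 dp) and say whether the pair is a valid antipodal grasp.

α = atan 0.3 = 16.70°;  2α = 33.40°
edge 2: e_2 = (+2.02, +3.51);  n_2 = (+0.8667, -0.4988)
edge 4: e_4 = (-2.15, -1.32);  n_4 = (-0.5232, +0.8522)
∠(n_2, n_4) = 151.47°
δ = |180° − 151.47°| = 28.53°
28.53° ≤ 2α = 33.40°  →  valid

δ = 28.53°, valid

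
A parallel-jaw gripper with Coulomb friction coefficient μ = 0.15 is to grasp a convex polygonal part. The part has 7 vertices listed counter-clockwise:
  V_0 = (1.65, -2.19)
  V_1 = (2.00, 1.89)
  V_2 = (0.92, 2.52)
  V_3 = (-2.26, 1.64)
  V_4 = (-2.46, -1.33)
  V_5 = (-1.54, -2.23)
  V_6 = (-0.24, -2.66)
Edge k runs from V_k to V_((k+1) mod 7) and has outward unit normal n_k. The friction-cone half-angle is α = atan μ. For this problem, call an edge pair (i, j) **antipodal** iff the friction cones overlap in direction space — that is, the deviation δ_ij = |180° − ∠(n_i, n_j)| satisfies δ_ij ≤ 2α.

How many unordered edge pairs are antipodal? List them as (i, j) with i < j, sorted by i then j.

α = atan 0.15 = 8.53°;  2α = 17.06°
n_0 = (+0.9963, -0.0855)
n_1 = (+0.5039, +0.8638)
n_2 = (-0.2667, +0.9638)
n_3 = (-0.9977, +0.0672)
n_4 = (-0.6993, -0.7148)
n_5 = (-0.3140, -0.9494)
n_6 = (+0.2413, -0.9704)
  (0,1): δ = 115.35°  ·
  (0,2): δ = 69.63°  ·
  (0,3): δ = 1.05°  ✓
  (0,4): δ = 50.53°  ·
  (0,5): δ = 76.60°  ·
  (0,6): δ = 108.87°  ·
  (1,2): δ = 134.28°  ·
  (1,3): δ = 63.60°  ·
  (1,4): δ = 14.11°  ✓
  (1,5): δ = 11.95°  ✓
  (1,6): δ = 44.22°  ·
  (2,3): δ = 109.32°  ·
  (2,4): δ = 59.84°  ·
  (2,5): δ = 33.77°  ·
  (2,6): δ = 1.50°  ✓
  (3,4): δ = 130.52°  ·
  (3,5): δ = 104.45°  ·
  (3,6): δ = 72.18°  ·
  (4,5): δ = 153.93°  ·
  (4,6): δ = 121.66°  ·
  (5,6): δ = 147.73°  ·
antipodal pairs: 4

count = 4; pairs: (0,3), (1,4), (1,5), (2,6)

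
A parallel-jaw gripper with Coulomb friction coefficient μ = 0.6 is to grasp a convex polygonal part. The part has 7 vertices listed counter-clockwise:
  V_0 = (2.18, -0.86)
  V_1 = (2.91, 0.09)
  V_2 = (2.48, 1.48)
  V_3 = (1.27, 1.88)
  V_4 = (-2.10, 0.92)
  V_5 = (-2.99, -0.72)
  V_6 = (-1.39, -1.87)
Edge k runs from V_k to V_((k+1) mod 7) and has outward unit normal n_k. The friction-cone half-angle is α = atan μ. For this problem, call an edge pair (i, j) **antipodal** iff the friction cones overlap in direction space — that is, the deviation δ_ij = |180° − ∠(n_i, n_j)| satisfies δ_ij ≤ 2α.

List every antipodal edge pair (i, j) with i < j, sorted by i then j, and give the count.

α = atan 0.6 = 30.96°;  2α = 61.93°
n_0 = (+0.7929, -0.6093)
n_1 = (+0.9553, +0.2955)
n_2 = (+0.3139, +0.9495)
n_3 = (-0.2740, +0.9617)
n_4 = (-0.8789, +0.4770)
n_5 = (-0.5836, -0.8120)
n_6 = (+0.2722, -0.9622)
  (0,1): δ = 125.27°  ·
  (0,2): δ = 70.75°  ·
  (0,3): δ = 36.56°  ✓
  (0,4): δ = 9.05°  ✓
  (0,5): δ = 91.83°  ·
  (0,6): δ = 143.34°  ·
  (1,2): δ = 125.48°  ·
  (1,3): δ = 91.29°  ·
  (1,4): δ = 45.68°  ✓
  (1,5): δ = 37.10°  ✓
  (1,6): δ = 88.61°  ·
  (2,3): δ = 145.81°  ·
  (2,4): δ = 100.20°  ·
  (2,5): δ = 17.41°  ✓
  (2,6): δ = 34.09°  ✓
  (3,4): δ = 134.39°  ·
  (3,5): δ = 51.61°  ✓
  (3,6): δ = 0.10°  ✓
  (4,5): δ = 97.22°  ·
  (4,6): δ = 45.72°  ✓
  (5,6): δ = 128.50°  ·
antipodal pairs: 9

count = 9; pairs: (0,3), (0,4), (1,4), (1,5), (2,5), (2,6), (3,5), (3,6), (4,6)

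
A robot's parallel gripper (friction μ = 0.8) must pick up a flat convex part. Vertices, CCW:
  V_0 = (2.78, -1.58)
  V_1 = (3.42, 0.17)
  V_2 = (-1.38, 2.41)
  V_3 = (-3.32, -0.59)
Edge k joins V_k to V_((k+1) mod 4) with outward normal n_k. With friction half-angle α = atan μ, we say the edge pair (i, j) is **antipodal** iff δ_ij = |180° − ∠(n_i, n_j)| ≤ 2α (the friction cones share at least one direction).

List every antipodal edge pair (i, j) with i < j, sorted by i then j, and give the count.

count = 3; pairs: (0,2), (1,3), (2,3)

α = atan 0.8 = 38.66°;  2α = 77.32°
n_0 = (+0.9392, -0.3435)
n_1 = (+0.4229, +0.9062)
n_2 = (-0.8397, +0.5430)
n_3 = (-0.1602, -0.9871)
  (0,1): δ = 94.93°  ·
  (0,2): δ = 12.80°  ✓
  (0,3): δ = 100.87°  ·
  (1,2): δ = 97.87°  ·
  (1,3): δ = 15.80°  ✓
  (2,3): δ = 66.33°  ✓
antipodal pairs: 3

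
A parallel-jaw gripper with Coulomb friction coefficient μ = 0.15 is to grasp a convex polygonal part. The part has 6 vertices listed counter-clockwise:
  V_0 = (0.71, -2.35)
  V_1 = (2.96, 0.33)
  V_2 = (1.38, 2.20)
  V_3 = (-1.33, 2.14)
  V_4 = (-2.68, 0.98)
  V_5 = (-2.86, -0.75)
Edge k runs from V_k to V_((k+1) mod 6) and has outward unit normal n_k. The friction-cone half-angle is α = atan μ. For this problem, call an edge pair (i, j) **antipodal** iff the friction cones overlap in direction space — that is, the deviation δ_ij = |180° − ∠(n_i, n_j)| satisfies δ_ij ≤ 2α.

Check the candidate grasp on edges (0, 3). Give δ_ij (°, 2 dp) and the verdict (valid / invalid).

α = atan 0.15 = 8.53°;  2α = 17.06°
edge 0: e_0 = (+2.25, +2.68);  n_0 = (+0.7659, -0.6430)
edge 3: e_3 = (-1.35, -1.16);  n_3 = (-0.6517, +0.7585)
∠(n_0, n_3) = 170.69°
δ = |180° − 170.69°| = 9.31°
9.31° ≤ 2α = 17.06°  →  valid

δ = 9.31°, valid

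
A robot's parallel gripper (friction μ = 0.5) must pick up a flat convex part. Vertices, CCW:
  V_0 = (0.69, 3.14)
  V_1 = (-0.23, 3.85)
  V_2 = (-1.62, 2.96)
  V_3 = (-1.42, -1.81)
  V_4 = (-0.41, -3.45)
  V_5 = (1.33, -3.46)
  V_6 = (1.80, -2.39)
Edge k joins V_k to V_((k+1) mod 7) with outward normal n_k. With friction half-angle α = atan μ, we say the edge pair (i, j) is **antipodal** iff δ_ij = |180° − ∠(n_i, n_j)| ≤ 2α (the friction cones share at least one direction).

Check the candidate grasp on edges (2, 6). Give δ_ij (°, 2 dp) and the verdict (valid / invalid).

α = atan 0.5 = 26.57°;  2α = 53.13°
edge 2: e_2 = (+0.20, -4.77);  n_2 = (-0.9991, -0.0419)
edge 6: e_6 = (-1.11, +5.53);  n_6 = (+0.9804, +0.1968)
∠(n_2, n_6) = 171.05°
δ = |180° − 171.05°| = 8.95°
8.95° ≤ 2α = 53.13°  →  valid

δ = 8.95°, valid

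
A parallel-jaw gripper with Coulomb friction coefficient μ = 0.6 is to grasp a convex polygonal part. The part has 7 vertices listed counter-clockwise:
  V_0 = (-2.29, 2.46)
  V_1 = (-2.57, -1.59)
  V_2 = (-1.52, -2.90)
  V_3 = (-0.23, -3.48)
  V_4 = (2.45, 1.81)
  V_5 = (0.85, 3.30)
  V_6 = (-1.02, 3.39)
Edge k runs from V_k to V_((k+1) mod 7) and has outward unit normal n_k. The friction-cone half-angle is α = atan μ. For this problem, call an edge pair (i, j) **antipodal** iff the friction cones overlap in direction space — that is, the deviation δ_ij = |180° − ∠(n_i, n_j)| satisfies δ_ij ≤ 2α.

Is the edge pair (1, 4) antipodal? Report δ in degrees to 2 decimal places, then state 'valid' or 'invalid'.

α = atan 0.6 = 30.96°;  2α = 61.93°
edge 1: e_1 = (+1.05, -1.31);  n_1 = (-0.7803, -0.6254)
edge 4: e_4 = (-1.60, +1.49);  n_4 = (+0.6815, +0.7318)
∠(n_1, n_4) = 171.67°
δ = |180° − 171.67°| = 8.33°
8.33° ≤ 2α = 61.93°  →  valid

δ = 8.33°, valid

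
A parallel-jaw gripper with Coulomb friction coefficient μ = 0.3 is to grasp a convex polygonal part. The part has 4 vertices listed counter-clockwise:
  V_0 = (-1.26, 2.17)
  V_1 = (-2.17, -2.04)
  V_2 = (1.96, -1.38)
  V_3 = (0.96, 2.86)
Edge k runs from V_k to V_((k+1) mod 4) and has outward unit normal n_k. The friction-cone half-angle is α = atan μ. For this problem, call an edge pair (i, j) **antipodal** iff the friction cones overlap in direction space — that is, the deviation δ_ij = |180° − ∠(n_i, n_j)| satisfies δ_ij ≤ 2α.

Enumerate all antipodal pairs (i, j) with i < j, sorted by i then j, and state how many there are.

count = 2; pairs: (0,2), (1,3)

α = atan 0.3 = 16.70°;  2α = 33.40°
n_0 = (-0.9774, +0.2113)
n_1 = (+0.1578, -0.9875)
n_2 = (+0.9733, +0.2296)
n_3 = (-0.2968, +0.9549)
  (0,1): δ = 68.72°  ·
  (0,2): δ = 25.47°  ✓
  (0,3): δ = 119.46°  ·
  (1,2): δ = 85.81°  ·
  (1,3): δ = 8.19°  ✓
  (2,3): δ = 86.00°  ·
antipodal pairs: 2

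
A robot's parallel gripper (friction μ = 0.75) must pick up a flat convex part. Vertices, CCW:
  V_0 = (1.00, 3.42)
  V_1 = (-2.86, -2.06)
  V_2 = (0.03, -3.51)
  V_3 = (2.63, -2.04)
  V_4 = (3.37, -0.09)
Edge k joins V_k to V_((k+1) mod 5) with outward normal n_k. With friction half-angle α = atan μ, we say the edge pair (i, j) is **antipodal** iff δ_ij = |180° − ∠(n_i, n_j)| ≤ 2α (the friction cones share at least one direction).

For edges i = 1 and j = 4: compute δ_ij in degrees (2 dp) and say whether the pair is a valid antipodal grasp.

δ = 29.33°, valid

α = atan 0.75 = 36.87°;  2α = 73.74°
edge 1: e_1 = (+2.89, -1.45);  n_1 = (-0.4485, -0.8938)
edge 4: e_4 = (-2.37, +3.51);  n_4 = (+0.8288, +0.5596)
∠(n_1, n_4) = 150.67°
δ = |180° − 150.67°| = 29.33°
29.33° ≤ 2α = 73.74°  →  valid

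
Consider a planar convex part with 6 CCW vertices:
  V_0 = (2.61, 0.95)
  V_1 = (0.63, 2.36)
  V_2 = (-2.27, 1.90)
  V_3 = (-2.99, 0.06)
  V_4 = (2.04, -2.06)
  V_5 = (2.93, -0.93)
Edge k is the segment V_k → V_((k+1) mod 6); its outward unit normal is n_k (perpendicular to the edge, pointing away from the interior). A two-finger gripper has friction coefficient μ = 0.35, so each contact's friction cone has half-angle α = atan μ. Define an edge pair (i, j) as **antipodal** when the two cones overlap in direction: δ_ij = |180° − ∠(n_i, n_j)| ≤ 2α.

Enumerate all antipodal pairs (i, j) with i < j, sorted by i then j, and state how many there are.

α = atan 0.35 = 19.29°;  2α = 38.58°
n_0 = (+0.5801, +0.8146)
n_1 = (-0.1567, +0.9877)
n_2 = (-0.9312, +0.3644)
n_3 = (-0.3884, -0.9215)
n_4 = (+0.7856, -0.6187)
n_5 = (+0.9858, +0.1678)
  (0,1): δ = 135.53°  ·
  (0,2): δ = 75.92°  ·
  (0,3): δ = 12.60°  ✓
  (0,4): δ = 87.23°  ·
  (0,5): δ = 135.12°  ·
  (1,2): δ = 120.38°  ·
  (1,3): δ = 31.87°  ✓
  (1,4): δ = 42.76°  ·
  (1,5): δ = 90.65°  ·
  (2,3): δ = 91.48°  ·
  (2,4): δ = 16.85°  ✓
  (2,5): δ = 31.03°  ✓
  (3,4): δ = 105.37°  ·
  (3,5): δ = 57.49°  ·
  (4,5): δ = 132.12°  ·
antipodal pairs: 4

count = 4; pairs: (0,3), (1,3), (2,4), (2,5)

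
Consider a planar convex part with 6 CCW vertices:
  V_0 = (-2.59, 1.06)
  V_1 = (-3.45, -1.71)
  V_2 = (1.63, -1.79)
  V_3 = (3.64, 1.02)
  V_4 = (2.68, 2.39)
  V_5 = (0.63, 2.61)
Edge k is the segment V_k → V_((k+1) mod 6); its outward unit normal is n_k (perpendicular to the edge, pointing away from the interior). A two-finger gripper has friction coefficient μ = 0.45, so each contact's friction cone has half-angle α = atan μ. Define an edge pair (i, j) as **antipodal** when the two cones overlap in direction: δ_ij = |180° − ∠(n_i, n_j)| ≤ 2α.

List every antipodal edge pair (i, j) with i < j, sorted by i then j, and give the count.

α = atan 0.45 = 24.23°;  2α = 48.46°
n_0 = (-0.9550, +0.2965)
n_1 = (-0.0157, -0.9999)
n_2 = (+0.8133, -0.5818)
n_3 = (+0.8190, +0.5739)
n_4 = (+0.1067, +0.9943)
n_5 = (-0.4337, +0.9010)
  (0,1): δ = 73.65°  ·
  (0,2): δ = 18.33°  ✓
  (0,3): δ = 52.27°  ·
  (0,4): δ = 101.12°  ·
  (0,5): δ = 132.95°  ·
  (1,2): δ = 124.67°  ·
  (1,3): δ = 54.08°  ·
  (1,4): δ = 5.22°  ✓
  (1,5): δ = 26.61°  ✓
  (2,3): δ = 109.40°  ·
  (2,4): δ = 60.55°  ·
  (2,5): δ = 28.72°  ✓
  (3,4): δ = 131.15°  ·
  (3,5): δ = 99.32°  ·
  (4,5): δ = 148.17°  ·
antipodal pairs: 4

count = 4; pairs: (0,2), (1,4), (1,5), (2,5)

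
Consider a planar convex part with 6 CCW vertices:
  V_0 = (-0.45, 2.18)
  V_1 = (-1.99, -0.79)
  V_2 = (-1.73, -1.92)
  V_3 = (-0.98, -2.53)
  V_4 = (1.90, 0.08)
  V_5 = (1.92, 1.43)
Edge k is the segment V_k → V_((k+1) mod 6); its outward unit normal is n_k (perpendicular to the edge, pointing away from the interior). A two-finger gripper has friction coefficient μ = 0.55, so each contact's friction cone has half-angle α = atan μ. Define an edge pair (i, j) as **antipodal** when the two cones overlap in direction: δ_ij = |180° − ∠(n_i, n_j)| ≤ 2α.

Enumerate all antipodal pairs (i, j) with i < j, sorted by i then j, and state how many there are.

α = atan 0.55 = 28.81°;  2α = 57.62°
n_0 = (-0.8878, +0.4603)
n_1 = (-0.9745, -0.2242)
n_2 = (-0.6310, -0.7758)
n_3 = (+0.6715, -0.7410)
n_4 = (+0.9999, -0.0148)
n_5 = (+0.3017, +0.9534)
  (0,1): δ = 139.63°  ·
  (0,2): δ = 101.72°  ·
  (0,3): δ = 20.41°  ✓
  (0,4): δ = 26.56°  ✓
  (0,5): δ = 99.85°  ·
  (1,2): δ = 142.08°  ·
  (1,3): δ = 60.77°  ·
  (1,4): δ = 13.81°  ✓
  (1,5): δ = 59.48°  ·
  (2,3): δ = 98.69°  ·
  (2,4): δ = 51.73°  ✓
  (2,5): δ = 21.56°  ✓
  (3,4): δ = 133.03°  ·
  (3,5): δ = 59.74°  ·
  (4,5): δ = 106.71°  ·
antipodal pairs: 5

count = 5; pairs: (0,3), (0,4), (1,4), (2,4), (2,5)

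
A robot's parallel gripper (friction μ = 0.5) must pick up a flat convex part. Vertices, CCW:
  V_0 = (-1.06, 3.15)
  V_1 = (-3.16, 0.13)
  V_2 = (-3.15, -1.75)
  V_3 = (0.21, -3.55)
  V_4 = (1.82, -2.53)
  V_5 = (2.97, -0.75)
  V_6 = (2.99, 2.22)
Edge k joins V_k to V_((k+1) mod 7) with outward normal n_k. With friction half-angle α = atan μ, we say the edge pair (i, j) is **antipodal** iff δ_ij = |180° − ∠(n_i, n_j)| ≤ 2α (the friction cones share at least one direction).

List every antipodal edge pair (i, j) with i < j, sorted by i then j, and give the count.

α = atan 0.5 = 26.57°;  2α = 53.13°
n_0 = (-0.8210, +0.5709)
n_1 = (-1.0000, -0.0053)
n_2 = (-0.4722, -0.8815)
n_3 = (+0.5352, -0.8447)
n_4 = (+0.8399, -0.5427)
n_5 = (+1.0000, -0.0067)
n_6 = (+0.2238, +0.9746)
  (0,1): δ = 144.88°  ·
  (0,2): δ = 83.37°  ·
  (0,3): δ = 22.83°  ✓
  (0,4): δ = 1.95°  ✓
  (0,5): δ = 34.43°  ✓
  (0,6): δ = 111.88°  ·
  (1,2): δ = 118.48°  ·
  (1,3): δ = 57.95°  ·
  (1,4): δ = 33.17°  ✓
  (1,5): δ = 0.69°  ✓
  (1,6): δ = 76.76°  ·
  (2,3): δ = 119.47°  ·
  (2,4): δ = 94.69°  ·
  (2,5): δ = 62.21°  ·
  (2,6): δ = 15.25°  ✓
  (3,4): δ = 155.22°  ·
  (3,5): δ = 122.74°  ·
  (3,6): δ = 45.29°  ✓
  (4,5): δ = 147.52°  ·
  (4,6): δ = 70.07°  ·
  (5,6): δ = 102.55°  ·
antipodal pairs: 7

count = 7; pairs: (0,3), (0,4), (0,5), (1,4), (1,5), (2,6), (3,6)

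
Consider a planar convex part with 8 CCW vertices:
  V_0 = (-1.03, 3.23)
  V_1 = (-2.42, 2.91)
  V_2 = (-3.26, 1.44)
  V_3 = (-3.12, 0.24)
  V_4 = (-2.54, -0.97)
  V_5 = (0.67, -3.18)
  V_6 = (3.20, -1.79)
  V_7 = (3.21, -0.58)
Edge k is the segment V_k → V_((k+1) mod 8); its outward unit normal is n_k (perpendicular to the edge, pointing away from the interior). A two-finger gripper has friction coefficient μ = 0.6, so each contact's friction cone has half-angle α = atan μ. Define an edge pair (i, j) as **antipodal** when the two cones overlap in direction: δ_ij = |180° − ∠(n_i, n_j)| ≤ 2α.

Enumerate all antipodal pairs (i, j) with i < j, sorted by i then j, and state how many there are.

count = 10; pairs: (0,4), (0,5), (1,5), (1,6), (2,6), (2,7), (3,6), (3,7), (4,6), (4,7)

α = atan 0.6 = 30.96°;  2α = 61.93°
n_0 = (-0.2243, +0.9745)
n_1 = (-0.8682, +0.4961)
n_2 = (-0.9933, -0.1159)
n_3 = (-0.9018, -0.4322)
n_4 = (-0.5671, -0.8237)
n_5 = (+0.4815, -0.8764)
n_6 = (+1.0000, -0.0083)
n_7 = (+0.6684, +0.7438)
  (0,1): δ = 132.71°  ·
  (0,2): δ = 96.31°  ·
  (0,3): δ = 77.35°  ·
  (0,4): δ = 47.51°  ✓
  (0,5): δ = 15.82°  ✓
  (0,6): δ = 76.56°  ·
  (0,7): δ = 125.09°  ·
  (1,2): δ = 143.60°  ·
  (1,3): δ = 124.64°  ·
  (1,4): δ = 94.80°  ·
  (1,5): δ = 31.47°  ✓
  (1,6): δ = 29.27°  ✓
  (1,7): δ = 77.80°  ·
  (2,3): δ = 161.04°  ·
  (2,4): δ = 131.20°  ·
  (2,5): δ = 67.87°  ·
  (2,6): δ = 7.13°  ✓
  (2,7): δ = 41.40°  ✓
  (3,4): δ = 150.16°  ·
  (3,5): δ = 86.83°  ·
  (3,6): δ = 26.08°  ✓
  (3,7): δ = 22.45°  ✓
  (4,5): δ = 116.67°  ·
  (4,6): δ = 55.93°  ✓
  (4,7): δ = 7.40°  ✓
  (5,6): δ = 119.26°  ·
  (5,7): δ = 70.73°  ·
  (6,7): δ = 131.47°  ·
antipodal pairs: 10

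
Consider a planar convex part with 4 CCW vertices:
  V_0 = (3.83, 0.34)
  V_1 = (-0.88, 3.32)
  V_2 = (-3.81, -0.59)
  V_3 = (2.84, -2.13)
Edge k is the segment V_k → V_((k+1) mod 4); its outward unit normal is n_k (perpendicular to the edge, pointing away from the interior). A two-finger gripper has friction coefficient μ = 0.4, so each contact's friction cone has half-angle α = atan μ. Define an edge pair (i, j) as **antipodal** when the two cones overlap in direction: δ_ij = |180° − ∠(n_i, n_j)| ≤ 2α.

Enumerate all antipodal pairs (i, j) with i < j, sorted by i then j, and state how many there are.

count = 2; pairs: (0,2), (1,3)

α = atan 0.4 = 21.80°;  2α = 43.60°
n_0 = (+0.5347, +0.8451)
n_1 = (-0.8002, +0.5997)
n_2 = (-0.2256, -0.9742)
n_3 = (+0.9282, -0.3720)
  (0,1): δ = 94.53°  ·
  (0,2): δ = 19.28°  ✓
  (0,3): δ = 100.48°  ·
  (1,2): δ = 66.19°  ·
  (1,3): δ = 15.01°  ✓
  (2,3): δ = 98.80°  ·
antipodal pairs: 2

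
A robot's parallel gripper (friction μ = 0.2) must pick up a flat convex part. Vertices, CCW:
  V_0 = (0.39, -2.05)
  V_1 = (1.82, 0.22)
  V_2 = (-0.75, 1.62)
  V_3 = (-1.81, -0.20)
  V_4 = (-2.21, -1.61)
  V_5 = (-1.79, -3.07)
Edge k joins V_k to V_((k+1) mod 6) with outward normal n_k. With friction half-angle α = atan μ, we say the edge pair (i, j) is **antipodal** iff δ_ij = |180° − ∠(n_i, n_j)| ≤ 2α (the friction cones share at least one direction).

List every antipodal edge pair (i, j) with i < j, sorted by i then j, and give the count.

count = 2; pairs: (0,2), (0,3)

α = atan 0.2 = 11.31°;  2α = 22.62°
n_0 = (+0.8461, -0.5330)
n_1 = (+0.4784, +0.8782)
n_2 = (-0.8641, +0.5033)
n_3 = (-0.9620, +0.2729)
n_4 = (-0.9610, -0.2765)
n_5 = (+0.4238, -0.9058)
  (0,1): δ = 86.37°  ·
  (0,2): δ = 1.99°  ✓
  (0,3): δ = 16.37°  ✓
  (0,4): δ = 48.26°  ·
  (0,5): δ = 147.28°  ·
  (1,2): δ = 91.64°  ·
  (1,3): δ = 77.26°  ·
  (1,4): δ = 45.37°  ·
  (1,5): δ = 53.65°  ·
  (2,3): δ = 165.62°  ·
  (2,4): δ = 133.73°  ·
  (2,5): δ = 34.71°  ·
  (3,4): δ = 148.11°  ·
  (3,5): δ = 49.09°  ·
  (4,5): δ = 80.97°  ·
antipodal pairs: 2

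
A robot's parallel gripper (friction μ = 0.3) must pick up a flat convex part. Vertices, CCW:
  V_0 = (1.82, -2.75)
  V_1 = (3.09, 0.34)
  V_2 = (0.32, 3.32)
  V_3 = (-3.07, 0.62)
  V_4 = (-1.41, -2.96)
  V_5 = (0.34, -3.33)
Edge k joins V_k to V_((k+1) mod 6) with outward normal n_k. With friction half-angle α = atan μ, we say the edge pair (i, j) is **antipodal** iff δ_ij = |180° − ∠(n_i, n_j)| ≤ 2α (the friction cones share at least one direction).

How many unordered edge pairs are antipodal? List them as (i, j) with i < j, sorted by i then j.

α = atan 0.3 = 16.70°;  2α = 33.40°
n_0 = (+0.9249, -0.3801)
n_1 = (+0.7324, +0.6808)
n_2 = (-0.6230, +0.7822)
n_3 = (-0.9072, -0.4207)
n_4 = (-0.2069, -0.9784)
n_5 = (+0.3649, -0.9311)
  (0,1): δ = 114.75°  ·
  (0,2): δ = 29.12°  ✓
  (0,3): δ = 47.22°  ·
  (0,4): δ = 100.40°  ·
  (0,5): δ = 133.74°  ·
  (1,2): δ = 94.37°  ·
  (1,3): δ = 18.03°  ✓
  (1,4): δ = 35.15°  ·
  (1,5): δ = 68.49°  ·
  (2,3): δ = 103.66°  ·
  (2,4): δ = 50.47°  ·
  (2,5): δ = 17.14°  ✓
  (3,4): δ = 126.81°  ·
  (3,5): δ = 93.48°  ·
  (4,5): δ = 146.66°  ·
antipodal pairs: 3

count = 3; pairs: (0,2), (1,3), (2,5)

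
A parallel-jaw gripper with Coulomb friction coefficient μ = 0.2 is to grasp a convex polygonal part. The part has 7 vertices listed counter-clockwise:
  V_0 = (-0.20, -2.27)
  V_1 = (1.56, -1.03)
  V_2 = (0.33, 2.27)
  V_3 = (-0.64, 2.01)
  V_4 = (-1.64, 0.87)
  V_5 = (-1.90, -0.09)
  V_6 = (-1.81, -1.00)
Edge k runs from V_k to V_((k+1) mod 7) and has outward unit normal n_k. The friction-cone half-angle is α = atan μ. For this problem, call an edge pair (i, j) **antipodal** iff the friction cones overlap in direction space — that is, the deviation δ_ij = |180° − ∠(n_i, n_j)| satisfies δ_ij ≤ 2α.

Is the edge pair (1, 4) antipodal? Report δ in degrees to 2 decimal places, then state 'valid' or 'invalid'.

α = atan 0.2 = 11.31°;  2α = 22.62°
edge 1: e_1 = (-1.23, +3.30);  n_1 = (+0.9370, +0.3493)
edge 4: e_4 = (-0.26, -0.96);  n_4 = (-0.9652, +0.2614)
∠(n_1, n_4) = 144.40°
δ = |180° − 144.40°| = 35.60°
35.60° > 2α = 22.62°  →  invalid

δ = 35.60°, invalid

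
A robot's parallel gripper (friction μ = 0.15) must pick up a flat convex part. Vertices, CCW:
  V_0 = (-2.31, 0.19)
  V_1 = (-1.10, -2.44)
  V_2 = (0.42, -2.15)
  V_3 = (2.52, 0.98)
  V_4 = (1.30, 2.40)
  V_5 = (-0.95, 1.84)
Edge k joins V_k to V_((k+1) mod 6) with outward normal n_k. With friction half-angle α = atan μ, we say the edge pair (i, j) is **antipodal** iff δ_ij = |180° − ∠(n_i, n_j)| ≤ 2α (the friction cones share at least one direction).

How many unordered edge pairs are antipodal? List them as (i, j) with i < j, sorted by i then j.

count = 3; pairs: (0,3), (1,4), (2,5)

α = atan 0.15 = 8.53°;  2α = 17.06°
n_0 = (-0.9085, -0.4180)
n_1 = (+0.1874, -0.9823)
n_2 = (+0.8304, -0.5571)
n_3 = (+0.7585, +0.6517)
n_4 = (-0.2415, +0.9704)
n_5 = (-0.7717, +0.6360)
  (0,1): δ = 103.90°  ·
  (0,2): δ = 58.56°  ·
  (0,3): δ = 15.96°  ✓
  (0,4): δ = 79.27°  ·
  (0,5): δ = 115.80°  ·
  (1,2): δ = 134.66°  ·
  (1,3): δ = 60.13°  ·
  (1,4): δ = 3.17°  ✓
  (1,5): δ = 39.70°  ·
  (2,3): δ = 105.47°  ·
  (2,4): δ = 42.16°  ·
  (2,5): δ = 5.64°  ✓
  (3,4): δ = 116.69°  ·
  (3,5): δ = 80.16°  ·
  (4,5): δ = 143.47°  ·
antipodal pairs: 3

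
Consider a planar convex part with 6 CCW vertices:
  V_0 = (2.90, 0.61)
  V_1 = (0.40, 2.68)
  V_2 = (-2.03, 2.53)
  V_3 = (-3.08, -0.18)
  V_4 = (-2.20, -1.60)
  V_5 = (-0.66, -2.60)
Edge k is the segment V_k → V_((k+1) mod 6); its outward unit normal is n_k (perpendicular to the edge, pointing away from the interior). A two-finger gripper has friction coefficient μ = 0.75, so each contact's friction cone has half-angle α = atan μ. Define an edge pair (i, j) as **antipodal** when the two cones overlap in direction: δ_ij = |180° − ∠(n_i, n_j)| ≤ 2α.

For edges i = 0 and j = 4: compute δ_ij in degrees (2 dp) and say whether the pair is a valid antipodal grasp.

α = atan 0.75 = 36.87°;  2α = 73.74°
edge 0: e_0 = (-2.50, +2.07);  n_0 = (+0.6378, +0.7702)
edge 4: e_4 = (+1.54, -1.00);  n_4 = (-0.5446, -0.8387)
∠(n_0, n_4) = 173.37°
δ = |180° − 173.37°| = 6.63°
6.63° ≤ 2α = 73.74°  →  valid

δ = 6.63°, valid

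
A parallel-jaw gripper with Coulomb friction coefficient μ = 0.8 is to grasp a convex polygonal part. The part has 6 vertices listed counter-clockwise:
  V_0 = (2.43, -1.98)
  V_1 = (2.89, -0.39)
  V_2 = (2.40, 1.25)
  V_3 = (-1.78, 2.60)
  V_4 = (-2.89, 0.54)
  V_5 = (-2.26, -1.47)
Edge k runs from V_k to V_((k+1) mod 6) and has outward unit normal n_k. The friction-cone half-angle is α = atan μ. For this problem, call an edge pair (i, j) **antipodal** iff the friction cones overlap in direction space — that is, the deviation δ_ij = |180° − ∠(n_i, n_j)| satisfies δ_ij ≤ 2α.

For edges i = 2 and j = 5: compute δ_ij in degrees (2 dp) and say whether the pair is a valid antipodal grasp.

δ = 11.69°, valid

α = atan 0.8 = 38.66°;  2α = 77.32°
edge 2: e_2 = (-4.18, +1.35);  n_2 = (+0.3073, +0.9516)
edge 5: e_5 = (+4.69, -0.51);  n_5 = (-0.1081, -0.9941)
∠(n_2, n_5) = 168.31°
δ = |180° − 168.31°| = 11.69°
11.69° ≤ 2α = 77.32°  →  valid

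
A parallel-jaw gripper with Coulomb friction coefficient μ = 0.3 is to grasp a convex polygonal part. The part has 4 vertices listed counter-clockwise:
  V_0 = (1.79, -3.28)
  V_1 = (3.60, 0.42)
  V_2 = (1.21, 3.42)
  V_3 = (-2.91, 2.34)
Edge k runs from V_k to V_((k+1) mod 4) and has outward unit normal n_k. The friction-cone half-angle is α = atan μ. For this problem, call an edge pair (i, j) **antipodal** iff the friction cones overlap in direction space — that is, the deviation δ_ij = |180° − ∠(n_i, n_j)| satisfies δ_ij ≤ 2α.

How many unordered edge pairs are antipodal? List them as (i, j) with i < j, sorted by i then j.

α = atan 0.3 = 16.70°;  2α = 33.40°
n_0 = (+0.8983, -0.4394)
n_1 = (+0.7821, +0.6231)
n_2 = (-0.2536, +0.9673)
n_3 = (-0.7671, -0.6415)
  (0,1): δ = 115.39°  ·
  (0,2): δ = 49.24°  ·
  (0,3): δ = 65.97°  ·
  (1,2): δ = 113.85°  ·
  (1,3): δ = 1.36°  ✓
  (2,3): δ = 64.78°  ·
antipodal pairs: 1

count = 1; pairs: (1,3)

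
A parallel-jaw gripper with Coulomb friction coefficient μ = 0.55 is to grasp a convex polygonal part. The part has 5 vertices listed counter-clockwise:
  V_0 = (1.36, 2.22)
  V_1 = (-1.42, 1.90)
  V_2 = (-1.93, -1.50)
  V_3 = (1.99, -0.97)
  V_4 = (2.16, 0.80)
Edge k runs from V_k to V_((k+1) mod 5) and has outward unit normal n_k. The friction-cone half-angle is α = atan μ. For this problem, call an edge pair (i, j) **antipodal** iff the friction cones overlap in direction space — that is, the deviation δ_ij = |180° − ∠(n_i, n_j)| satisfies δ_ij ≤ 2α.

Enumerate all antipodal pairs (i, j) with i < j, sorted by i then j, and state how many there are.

count = 3; pairs: (0,2), (1,3), (1,4)

α = atan 0.55 = 28.81°;  2α = 57.62°
n_0 = (-0.1144, +0.9934)
n_1 = (-0.9889, +0.1483)
n_2 = (+0.1340, -0.9910)
n_3 = (+0.9954, -0.0956)
n_4 = (+0.8712, +0.4908)
  (0,1): δ = 105.10°  ·
  (0,2): δ = 1.13°  ✓
  (0,3): δ = 77.95°  ·
  (0,4): δ = 112.83°  ·
  (1,2): δ = 73.77°  ·
  (1,3): δ = 3.04°  ✓
  (1,4): δ = 37.93°  ✓
  (2,3): δ = 103.19°  ·
  (2,4): δ = 68.30°  ·
  (3,4): δ = 145.12°  ·
antipodal pairs: 3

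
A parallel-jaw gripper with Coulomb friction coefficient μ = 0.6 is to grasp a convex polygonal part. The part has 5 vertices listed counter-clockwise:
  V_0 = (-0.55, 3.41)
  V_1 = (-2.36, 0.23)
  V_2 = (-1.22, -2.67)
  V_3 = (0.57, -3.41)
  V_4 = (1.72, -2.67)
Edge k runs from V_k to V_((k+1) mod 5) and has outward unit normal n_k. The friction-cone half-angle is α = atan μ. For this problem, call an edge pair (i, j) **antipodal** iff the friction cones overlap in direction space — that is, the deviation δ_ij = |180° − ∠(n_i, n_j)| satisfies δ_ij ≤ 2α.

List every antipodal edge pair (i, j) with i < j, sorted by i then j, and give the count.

α = atan 0.6 = 30.96°;  2α = 61.93°
n_0 = (-0.8691, +0.4947)
n_1 = (-0.9307, -0.3659)
n_2 = (-0.3820, -0.9241)
n_3 = (+0.5411, -0.8409)
n_4 = (+0.9368, +0.3498)
  (0,1): δ = 128.89°  ·
  (0,2): δ = 82.81°  ·
  (0,3): δ = 27.59°  ✓
  (0,4): δ = 50.12°  ✓
  (1,2): δ = 133.92°  ·
  (1,3): δ = 78.70°  ·
  (1,4): δ = 0.99°  ✓
  (2,3): δ = 124.78°  ·
  (2,4): δ = 47.07°  ✓
  (3,4): δ = 102.29°  ·
antipodal pairs: 4

count = 4; pairs: (0,3), (0,4), (1,4), (2,4)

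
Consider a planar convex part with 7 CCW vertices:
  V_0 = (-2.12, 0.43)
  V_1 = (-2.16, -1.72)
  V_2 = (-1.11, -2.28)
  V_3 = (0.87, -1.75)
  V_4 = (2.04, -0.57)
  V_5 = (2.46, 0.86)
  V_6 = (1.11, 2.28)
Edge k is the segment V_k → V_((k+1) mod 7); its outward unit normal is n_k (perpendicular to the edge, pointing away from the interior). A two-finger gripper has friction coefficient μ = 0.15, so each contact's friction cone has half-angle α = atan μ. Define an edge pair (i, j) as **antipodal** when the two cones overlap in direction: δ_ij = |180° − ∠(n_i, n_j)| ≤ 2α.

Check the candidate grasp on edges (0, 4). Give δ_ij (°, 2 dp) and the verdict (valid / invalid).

α = atan 0.15 = 8.53°;  2α = 17.06°
edge 0: e_0 = (-0.04, -2.15);  n_0 = (-0.9998, +0.0186)
edge 4: e_4 = (+0.42, +1.43);  n_4 = (+0.9595, -0.2818)
∠(n_0, n_4) = 164.70°
δ = |180° − 164.70°| = 15.30°
15.30° ≤ 2α = 17.06°  →  valid

δ = 15.30°, valid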